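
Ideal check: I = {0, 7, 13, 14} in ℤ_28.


Check ideal conditions for I = {0, 7, 13, 14} in ℤ_28:
(1) I is an additive subgroup? No
(2) For r ∈ ℤ_28 and a ∈ I: r·a ∈ I? No  [counterexample: r=2, a=13, r·a mod 28 = 26 ∉ I]

No, I is not an ideal of ℤ_28


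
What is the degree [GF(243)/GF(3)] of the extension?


GF(243) = GF(3^5), so the extension degree is 5

[GF(243)/GF(3)] = 5


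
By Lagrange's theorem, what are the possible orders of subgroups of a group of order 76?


Lagrange's theorem: |H| divides |G|
|G| = 76
Divisors of 76: 1, 2, 4, 19, 38, 76

Possible subgroup orders: {1, 2, 4, 19, 38, 76}


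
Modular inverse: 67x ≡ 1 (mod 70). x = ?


Use the extended Euclidean algorithm to write 1 = 67·s + 70·t; then s mod 70 is the inverse.
Euclidean algorithm:
  67 = 0·70 + 67
  70 = 1·67 + 3
  67 = 22·3 + 1
  3 = 3·1 + 0
gcd(67,70) = 1
Back-substitution gives: 67·(23) + 70·(-22) = 1
So 67⁻¹ ≡ 23 ≡ 23 (mod 70)
Check: 67 × 23 = 1541 ≡ 1 (mod 70) ✓

67⁻¹ ≡ 23 (mod 70)


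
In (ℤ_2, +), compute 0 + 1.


Operation: addition mod 2
0 + 1 = (a + b) mod 2 with a = 0, b = 1

0 + 1 = 1


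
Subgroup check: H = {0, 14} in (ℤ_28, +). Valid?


Subgroup test for H = {0, 14} in (ℤ_28, +):
(1) 0 ∈ H? Yes
(2) Closure: for all a,b ∈ H, (a+b) mod 28 ∈ H? Yes
(3) Inverses: for all a ∈ H, -a mod 28 ∈ H? Yes

Yes, H is a subgroup of ℤ_28


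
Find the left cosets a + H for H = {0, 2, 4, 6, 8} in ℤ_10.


H = {0, 2, 4, 6, 8}, |H| = 5
Number of cosets = |G|/|H| = 10/5 = 2
0 + H = {0, 2, 4, 6, 8}
1 + H = {1, 3, 5, 7, 9}

Cosets: 0+H={0,2,4,6,8}; 1+H={1,3,5,7,9}


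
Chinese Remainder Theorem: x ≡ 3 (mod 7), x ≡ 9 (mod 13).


m₁ = 7, m₂ = 13, gcd = 1, so CRT applies. M = m₁·m₂ = 91
Let M₁ = M/m₁ = 13, M₂ = M/m₂ = 7
Find y₁ ≡ M₁⁻¹ (mod m₁): 13⁻¹ ≡ 6 (mod 7)
Find y₂ ≡ M₂⁻¹ (mod m₂): 7⁻¹ ≡ 2 (mod 13)
x = a₁·M₁·y₁ + a₂·M₂·y₂ = 3·13·6 + 9·7·2 = 360
Reduce mod 91: x ≡ 87
Check: 87 mod 7 = 3 ✓, 87 mod 13 = 9 ✓

x ≡ 87 (mod 91)


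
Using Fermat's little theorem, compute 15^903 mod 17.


Fermat's little theorem: if p is prime and gcd(a,p)=1, then a^(p-1) ≡ 1 (mod p)
p = 17 is prime, gcd(15,17) = 1
Reduce exponent: 903 mod 16 = 7
So 15^903 ≡ 15^7 (mod 17)
15^7 mod 17 = 8

15^903 ≡ 8 (mod 17)


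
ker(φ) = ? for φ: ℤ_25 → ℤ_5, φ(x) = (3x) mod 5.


Kernel = preimage of identity
ker(φ) = {x ∈ ℤ_25 : 3x ≡ 0 (mod 5)}. Since 5 | 25, φ is well-defined. The kernel is the cyclic subgroup ⟨5⟩ of ℤ_25 (order 5), i.e. {0, 5, 10, 15, 20}

ker(φ) = {0, 5, 10, 15, 20}


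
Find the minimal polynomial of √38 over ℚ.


√38 satisfies x² - 38 = 0, irreducible over ℚ since 38 is squarefree

Minimal polynomial: x² - 38


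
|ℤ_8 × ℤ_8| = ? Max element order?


|ℤ_8 × ℤ_8| = 8 × 8 = 64
Max element order = lcm(8,8) = 8
Cyclic? No (gcd=8)

|ℤ_8×ℤ_8| = 64, max element order = 8


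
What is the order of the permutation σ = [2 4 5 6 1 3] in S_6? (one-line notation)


Cycle decomposition: (1 2 4 6 3 5)
Cycle lengths: 6
Order = lcm(6) = 6

ord(σ) = 6


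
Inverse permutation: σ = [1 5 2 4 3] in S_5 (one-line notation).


To find σ⁻¹, swap domain and range:
σ(1) = 1 → σ⁻¹(1) = 1
σ(2) = 5 → σ⁻¹(5) = 2
σ(3) = 2 → σ⁻¹(2) = 3
σ(4) = 4 → σ⁻¹(4) = 4
σ(5) = 3 → σ⁻¹(3) = 5

σ⁻¹ = [1 3 5 4 2]


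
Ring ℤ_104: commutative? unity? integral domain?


ℤ_104 is a commutative ring with unity 1; 104 = 2×52 is composite, so 2·52 ≡ 0 gives zero divisors (not an integral domain)
Commutative: Yes
Integral domain: No
Has unity: Yes

ℤ_104: Commutative=Yes, Unity=Yes


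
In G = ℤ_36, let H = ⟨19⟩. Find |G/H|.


|⟨19⟩| = n / gcd(19, 36) = 36 / 1 = 36
H is normal (ℤ_36 is abelian).
|G/H| = |G| / |H| = 36 / 36 = 1

|G/H| = 1


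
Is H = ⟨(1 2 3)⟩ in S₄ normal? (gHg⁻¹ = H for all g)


H = ⟨(1 2 3)⟩ in S₄
(1 4)(1 2 3)(1 4)⁻¹ = (4 2 3) ∉ ⟨(1 2 3)⟩

No, not a normal subgroup


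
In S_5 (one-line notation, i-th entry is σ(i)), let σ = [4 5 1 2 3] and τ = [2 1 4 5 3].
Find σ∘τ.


σ∘τ: apply τ first, then σ
1 →τ 2 →σ 5
2 →τ 1 →σ 4
3 →τ 4 →σ 2
4 →τ 5 →σ 3
5 →τ 3 →σ 1

σ∘τ = [5 4 2 3 1]


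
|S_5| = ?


|S_n| = n! (number of permutations of n symbols)
|S_5| = 5! = 120

|S_5| = 120


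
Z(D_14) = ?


Z(G) = {g ∈ G | gx = xg for all x ∈ G}
For even n, Z(D_n) = {e, r^(n/2)}: the 180° rotation r^7 commutes with every reflection and rotation

Z(D_14) = {e, r^7}


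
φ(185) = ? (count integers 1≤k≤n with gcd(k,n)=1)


Factor n: 185 = 5 × 37
φ(n) = n · ∏(1 - 1/p) over distinct primes p | n
φ(185) = 185 · (1 - 1/5) · (1 - 1/37) = 144

φ(185) = 144


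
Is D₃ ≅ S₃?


Comparing D₃ and S₃:
Both are the unique non-abelian group of order 6

Yes, D₃ ≅ S₃


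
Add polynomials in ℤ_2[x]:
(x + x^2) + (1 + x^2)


Add coefficients mod 2:
x^0: 0 + 1 = 1 (mod 2)
x^1: 1 + 0 = 1 (mod 2)
x^2: 1 + 1 = 0 (mod 2)
Result: 1 + x

f + g = 1 + x


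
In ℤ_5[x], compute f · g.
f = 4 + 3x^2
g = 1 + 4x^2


Expand and collect like terms; reduce coefficients mod 5:
x^0: 4·1 = 4 ≡ 4 (mod 5)
x^1: 4·0 + 0·1 = 0 ≡ 0 (mod 5)
x^2: 4·4 + 0·0 + 3·1 = 19 ≡ 4 (mod 5)
x^3: 0·4 + 3·0 = 0 ≡ 0 (mod 5)
x^4: 3·4 = 12 ≡ 2 (mod 5)
Result: 4 + 4x^2 + 2x^4

f · g = 4 + 4x^2 + 2x^4


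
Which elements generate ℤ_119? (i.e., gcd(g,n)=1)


g generates ℤ_n iff gcd(g,n) = 1
Prime factors of 119: 7, 17
Generators are g ∈ {1,...,118} not divisible by any of these primes.
Generators: {1, 2, 3, 4, 5, 6, 8, 9, 10, 11, 12, 13, 15, 16, 18, 19, 20, 22, 23, 24, 25, 26, 27, 29, 30, 31, 32, 33, 36, 37, 38, 39, 40, 41, 43, 44, 45, 46, 47, 48, 50, 52, 53, 54, 55, 57, 58, 59, 60, 61, 62, 64, 65, 66, 67, 69, 71, 72, 73, 74, 75, 76, 78, 79, 80, 81, 82, 83, 86, 87, 88, 89, 90, 92, 93, 94, 95, 96, 97, 99, 100, 101, 103, 104, 106, 107, 108, 109, 110, 111, 113, 114, 115, 116, 117, 118}
Number of generators = φ(119) = 96

Generators of ℤ_119 = {1, 2, 3, 4, 5, 6, 8, 9, 10, 11, 12, 13, 15, 16, 18, 19, 20, 22, 23, 24, 25, 26, 27, 29, 30, 31, 32, 33, 36, 37, 38, 39, 40, 41, 43, 44, 45, 46, 47, 48, 50, 52, 53, 54, 55, 57, 58, 59, 60, 61, 62, 64, 65, 66, 67, 69, 71, 72, 73, 74, 75, 76, 78, 79, 80, 81, 82, 83, 86, 87, 88, 89, 90, 92, 93, 94, 95, 96, 97, 99, 100, 101, 103, 104, 106, 107, 108, 109, 110, 111, 113, 114, 115, 116, 117, 118}


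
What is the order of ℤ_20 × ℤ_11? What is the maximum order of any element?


|ℤ_20 × ℤ_11| = 20 × 11 = 220
Max element order = lcm(20,11) = 220
Cyclic? Yes (gcd=1)

|ℤ_20×ℤ_11| = 220, max element order = 220


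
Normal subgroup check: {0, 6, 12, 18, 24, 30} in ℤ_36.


H = {0, 6, 12, 18, 24, 30} in ℤ_36
ℤ_36 is abelian; every subgroup of an abelian group is normal

Yes, normal subgroup


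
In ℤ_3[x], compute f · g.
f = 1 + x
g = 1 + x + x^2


Expand and collect like terms; reduce coefficients mod 3:
x^0: 1·1 = 1 ≡ 1 (mod 3)
x^1: 1·1 + 1·1 = 2 ≡ 2 (mod 3)
x^2: 1·1 + 1·1 = 2 ≡ 2 (mod 3)
x^3: 1·1 = 1 ≡ 1 (mod 3)
Result: 1 + 2x + 2x^2 + x^3

f · g = 1 + 2x + 2x^2 + x^3


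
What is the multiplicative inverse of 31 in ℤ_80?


Use the extended Euclidean algorithm to write 1 = 31·s + 80·t; then s mod 80 is the inverse.
Euclidean algorithm:
  31 = 0·80 + 31
  80 = 2·31 + 18
  31 = 1·18 + 13
  18 = 1·13 + 5
  13 = 2·5 + 3
  5 = 1·3 + 2
  3 = 1·2 + 1
  2 = 2·1 + 0
gcd(31,80) = 1
Back-substitution gives: 31·(31) + 80·(-12) = 1
So 31⁻¹ ≡ 31 ≡ 31 (mod 80)
Check: 31 × 31 = 961 ≡ 1 (mod 80) ✓

31⁻¹ ≡ 31 (mod 80)


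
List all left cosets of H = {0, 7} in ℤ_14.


H = {0, 7}, |H| = 2
Number of cosets = |G|/|H| = 14/2 = 7
0 + H = {0, 7}
1 + H = {1, 8}
2 + H = {2, 9}
3 + H = {3, 10}
4 + H = {4, 11}
5 + H = {5, 12}
6 + H = {6, 13}

Cosets: 0+H={0,7}; 1+H={1,8}; 2+H={2,9}; 3+H={3,10}; 4+H={4,11}; 5+H={5,12}; 6+H={6,13}


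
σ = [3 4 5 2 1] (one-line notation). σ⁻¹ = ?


To find σ⁻¹, swap domain and range:
σ(1) = 3 → σ⁻¹(3) = 1
σ(2) = 4 → σ⁻¹(4) = 2
σ(3) = 5 → σ⁻¹(5) = 3
σ(4) = 2 → σ⁻¹(2) = 4
σ(5) = 1 → σ⁻¹(1) = 5

σ⁻¹ = [5 4 1 2 3]


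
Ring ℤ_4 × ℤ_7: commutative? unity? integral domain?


Direct product ring; commutative with unity (1,1); but (1,0)·(0,1) = (0,0) gives zero divisors, so not an integral domain
Commutative: Yes
Integral domain: No
Has unity: Yes

ℤ_4 × ℤ_7: Commutative=Yes, Unity=Yes


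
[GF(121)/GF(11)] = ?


GF(121) = GF(11^2), so the extension degree is 2

[GF(121)/GF(11)] = 2


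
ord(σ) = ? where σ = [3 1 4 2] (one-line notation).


Cycle decomposition: (1 3 4 2)
Cycle lengths: 4
Order = lcm(4) = 4

ord(σ) = 4


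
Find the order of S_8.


|S_n| = n! (number of permutations of n symbols)
|S_8| = 8! = 40320

|S_8| = 40320


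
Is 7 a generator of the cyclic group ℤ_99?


g generates ℤ_n iff gcd(g, n) = 1
gcd(7, 99) = 1
Since gcd = 1, 7 is a generator.

Yes, 7 generates ℤ_99


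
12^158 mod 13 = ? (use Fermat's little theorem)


Fermat's little theorem: if p is prime and gcd(a,p)=1, then a^(p-1) ≡ 1 (mod p)
p = 13 is prime, gcd(12,13) = 1
Reduce exponent: 158 mod 12 = 2
So 12^158 ≡ 12^2 (mod 13)
12^2 mod 13 = 1

12^158 ≡ 1 (mod 13)


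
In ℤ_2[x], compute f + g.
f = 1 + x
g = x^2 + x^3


Add coefficients mod 2:
x^0: 1 + 0 = 1 (mod 2)
x^1: 1 + 0 = 1 (mod 2)
x^2: 0 + 1 = 1 (mod 2)
x^3: 0 + 1 = 1 (mod 2)
Result: 1 + x + x^2 + x^3

f + g = 1 + x + x^2 + x^3


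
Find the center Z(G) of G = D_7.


Z(G) = {g ∈ G | gx = xg for all x ∈ G}
For odd n, Z(D_n) = {e}: no nontrivial rotation commutes with all reflections

Z(D_7) = {e}


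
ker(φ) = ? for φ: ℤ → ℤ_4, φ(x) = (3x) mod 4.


Kernel = preimage of identity
ker(φ) = {x ∈ ℤ : 3x ≡ 0 (mod 4)}. gcd(3,4) = 1, so 3x ≡ 0 (mod 4) ⟺ x ≡ 0 (mod 4/1 = 4). Hence ker(φ) = 4ℤ

ker(φ) = 4ℤ


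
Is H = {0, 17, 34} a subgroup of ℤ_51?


Subgroup test for H = {0, 17, 34} in (ℤ_51, +):
(1) 0 ∈ H? Yes
(2) Closure: for all a,b ∈ H, (a+b) mod 51 ∈ H? Yes
(3) Inverses: for all a ∈ H, -a mod 51 ∈ H? Yes

Yes, H is a subgroup of ℤ_51


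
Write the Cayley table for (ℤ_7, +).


Elements: {0, 1, 2, 3, 4, 5, 6}
Operation: addition mod 7
Entry (a, b) = (a + b) mod 7

Cayley table:
  | 0 | 1 | 2 | 3 | 4 | 5 | 6
0 | 0 | 1 | 2 | 3 | 4 | 5 | 6
1 | 1 | 2 | 3 | 4 | 5 | 6 | 0
2 | 2 | 3 | 4 | 5 | 6 | 0 | 1
3 | 3 | 4 | 5 | 6 | 0 | 1 | 2
4 | 4 | 5 | 6 | 0 | 1 | 2 | 3
5 | 5 | 6 | 0 | 1 | 2 | 3 | 4
6 | 6 | 0 | 1 | 2 | 3 | 4 | 5


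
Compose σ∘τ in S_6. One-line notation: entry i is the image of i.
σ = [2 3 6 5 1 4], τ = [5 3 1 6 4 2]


σ∘τ: apply τ first, then σ
1 →τ 5 →σ 1
2 →τ 3 →σ 6
3 →τ 1 →σ 2
4 →τ 6 →σ 4
5 →τ 4 →σ 5
6 →τ 2 →σ 3

σ∘τ = [1 6 2 4 5 3]


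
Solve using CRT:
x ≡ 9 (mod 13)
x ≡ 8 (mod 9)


m₁ = 13, m₂ = 9, gcd = 1, so CRT applies. M = m₁·m₂ = 117
Let M₁ = M/m₁ = 9, M₂ = M/m₂ = 13
Find y₁ ≡ M₁⁻¹ (mod m₁): 9⁻¹ ≡ 3 (mod 13)
Find y₂ ≡ M₂⁻¹ (mod m₂): 13⁻¹ ≡ 7 (mod 9)
x = a₁·M₁·y₁ + a₂·M₂·y₂ = 9·9·3 + 8·13·7 = 971
Reduce mod 117: x ≡ 35
Check: 35 mod 13 = 9 ✓, 35 mod 9 = 8 ✓

x ≡ 35 (mod 117)


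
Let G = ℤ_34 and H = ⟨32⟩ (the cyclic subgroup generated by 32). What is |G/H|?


|⟨32⟩| = n / gcd(32, 34) = 34 / 2 = 17
H is normal (ℤ_34 is abelian).
|G/H| = |G| / |H| = 34 / 17 = 2

|G/H| = 2


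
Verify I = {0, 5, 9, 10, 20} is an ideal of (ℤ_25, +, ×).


Check ideal conditions for I = {0, 5, 9, 10, 20} in ℤ_25:
(1) I is an additive subgroup? No
(2) For r ∈ ℤ_25 and a ∈ I: r·a ∈ I? No  [counterexample: r=2, a=9, r·a mod 25 = 18 ∉ I]

No, I is not an ideal of ℤ_25


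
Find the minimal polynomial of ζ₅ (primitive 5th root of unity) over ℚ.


ζ₅ is a root of Φ₅(x) = x⁴ + x³ + x² + x + 1, irreducible over ℚ

Minimal polynomial: x⁴ + x³ + x² + x + 1


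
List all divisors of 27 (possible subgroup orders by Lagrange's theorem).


Lagrange's theorem: |H| divides |G|
|G| = 27
Divisors of 27: 1, 3, 9, 27

Possible subgroup orders: {1, 3, 9, 27}


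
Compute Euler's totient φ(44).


Factor n: 44 = 2^2 × 11
φ(n) = n · ∏(1 - 1/p) over distinct primes p | n
φ(44) = 44 · (1 - 1/2) · (1 - 1/11) = 20

φ(44) = 20


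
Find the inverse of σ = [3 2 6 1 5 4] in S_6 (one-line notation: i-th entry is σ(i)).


To find σ⁻¹, swap domain and range:
σ(1) = 3 → σ⁻¹(3) = 1
σ(2) = 2 → σ⁻¹(2) = 2
σ(3) = 6 → σ⁻¹(6) = 3
σ(4) = 1 → σ⁻¹(1) = 4
σ(5) = 5 → σ⁻¹(5) = 5
σ(6) = 4 → σ⁻¹(4) = 6

σ⁻¹ = [4 2 1 6 5 3]


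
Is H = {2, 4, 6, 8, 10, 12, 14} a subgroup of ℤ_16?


Subgroup test for H = {2, 4, 6, 8, 10, 12, 14} in (ℤ_16, +):
(1) 0 ∈ H? No
(2) Closure: for all a,b ∈ H, (a+b) mod 16 ∈ H? No  [counterexample: 2 + 14 = 0 ∉ H]
(3) Inverses: for all a ∈ H, -a mod 16 ∈ H? Yes

No, H is not a subgroup of ℤ_16


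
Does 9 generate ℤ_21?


g generates ℤ_n iff gcd(g, n) = 1
gcd(9, 21) = 3
Since gcd = 3 ≠ 1, ⟨9⟩ has order 7 < 21, so 9 is not a generator.

No, 9 does not generate ℤ_21


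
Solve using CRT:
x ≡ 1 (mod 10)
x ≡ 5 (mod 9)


m₁ = 10, m₂ = 9, gcd = 1, so CRT applies. M = m₁·m₂ = 90
Let M₁ = M/m₁ = 9, M₂ = M/m₂ = 10
Find y₁ ≡ M₁⁻¹ (mod m₁): 9⁻¹ ≡ 9 (mod 10)
Find y₂ ≡ M₂⁻¹ (mod m₂): 10⁻¹ ≡ 1 (mod 9)
x = a₁·M₁·y₁ + a₂·M₂·y₂ = 1·9·9 + 5·10·1 = 131
Reduce mod 90: x ≡ 41
Check: 41 mod 10 = 1 ✓, 41 mod 9 = 5 ✓

x ≡ 41 (mod 90)


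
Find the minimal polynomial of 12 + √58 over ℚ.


Let α = 12 + √58. Then α - 12 = √58, so (α - 12)² = 58, giving α² - 24α + 86 = 0. Degree 2 and α ∉ ℚ, so this is the minimal polynomial.

Minimal polynomial: x² - 24x + 86


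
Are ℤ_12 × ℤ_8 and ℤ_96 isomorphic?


Comparing ℤ_12 × ℤ_8 and ℤ_96:
gcd(12,8) = 4 ≠ 1. Max element order in ℤ_12×ℤ_8 is lcm(12,8) = 24 < 96, so it has no element of order 96

No, ℤ_12 × ℤ_8 ≇ ℤ_96


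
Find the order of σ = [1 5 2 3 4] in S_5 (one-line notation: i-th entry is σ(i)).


Cycle decomposition: (2 5 4 3)
Cycle lengths: 4
Order = lcm(4) = 4

ord(σ) = 4


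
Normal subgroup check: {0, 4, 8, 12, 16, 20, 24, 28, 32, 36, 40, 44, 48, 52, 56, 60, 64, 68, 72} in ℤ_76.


H = {0, 4, 8, 12, 16, 20, 24, 28, 32, 36, 40, 44, 48, 52, 56, 60, 64, 68, 72} in ℤ_76
ℤ_76 is abelian; every subgroup of an abelian group is normal

Yes, normal subgroup


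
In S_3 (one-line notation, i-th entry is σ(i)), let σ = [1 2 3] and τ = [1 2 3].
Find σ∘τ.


σ∘τ: apply τ first, then σ
1 →τ 1 →σ 1
2 →τ 2 →σ 2
3 →τ 3 →σ 3

σ∘τ = [1 2 3]


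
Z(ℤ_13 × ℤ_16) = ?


Z(G) = {g ∈ G | gx = xg for all x ∈ G}
Direct product of abelian groups is abelian, so Z(G) = G

Z(ℤ_13 × ℤ_16) = ℤ_13 × ℤ_16


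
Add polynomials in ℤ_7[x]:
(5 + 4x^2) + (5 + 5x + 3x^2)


Add coefficients mod 7:
x^0: 5 + 5 = 3 (mod 7)
x^1: 0 + 5 = 5 (mod 7)
x^2: 4 + 3 = 0 (mod 7)
Result: 3 + 5x

f + g = 3 + 5x


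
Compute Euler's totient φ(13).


φ(n) = count of k ∈ {1,...,n} with gcd(k,n)=1
Coprimes to 13: {1, 2, 3, 4, 5, 6, 7, 8, 9, 10, 11, 12}
Count: 12

φ(13) = 12


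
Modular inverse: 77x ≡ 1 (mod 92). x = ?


Use the extended Euclidean algorithm to write 1 = 77·s + 92·t; then s mod 92 is the inverse.
Euclidean algorithm:
  77 = 0·92 + 77
  92 = 1·77 + 15
  77 = 5·15 + 2
  15 = 7·2 + 1
  2 = 2·1 + 0
gcd(77,92) = 1
Back-substitution gives: 77·(-43) + 92·(36) = 1
So 77⁻¹ ≡ -43 ≡ 49 (mod 92)
Check: 77 × 49 = 3773 ≡ 1 (mod 92) ✓

77⁻¹ ≡ 49 (mod 92)


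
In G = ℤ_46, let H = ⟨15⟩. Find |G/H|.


|⟨15⟩| = n / gcd(15, 46) = 46 / 1 = 46
H is normal (ℤ_46 is abelian).
|G/H| = |G| / |H| = 46 / 46 = 1

|G/H| = 1


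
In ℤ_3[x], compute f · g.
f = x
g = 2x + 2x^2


Expand and collect like terms; reduce coefficients mod 3:
x^0: 0·0 = 0 ≡ 0 (mod 3)
x^1: 0·2 + 1·0 = 0 ≡ 0 (mod 3)
x^2: 0·2 + 1·2 = 2 ≡ 2 (mod 3)
x^3: 1·2 = 2 ≡ 2 (mod 3)
Result: 2x^2 + 2x^3

f · g = 2x^2 + 2x^3


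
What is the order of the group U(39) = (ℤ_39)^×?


U(n) is the group of units mod n; |U(n)| = φ(n)
|U(39)| = φ(39) = 24

|U(39) = (ℤ_39)^×| = 24


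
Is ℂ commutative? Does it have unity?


ℂ is a field: commutative, has unity, every nonzero element is a unit (hence an integral domain)
Commutative: Yes
Integral domain: Yes
Has unity: Yes

ℂ: Commutative=Yes, Unity=Yes


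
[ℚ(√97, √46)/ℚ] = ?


[ℚ(√97,√46):ℚ] = [ℚ(√97,√46):ℚ(√97)]·[ℚ(√97):ℚ] = 2·2 = 4

[ℚ(√97, √46)/ℚ] = 4


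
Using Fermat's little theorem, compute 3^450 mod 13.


Fermat's little theorem: if p is prime and gcd(a,p)=1, then a^(p-1) ≡ 1 (mod p)
p = 13 is prime, gcd(3,13) = 1
Reduce exponent: 450 mod 12 = 6
So 3^450 ≡ 3^6 (mod 13)
3^6 mod 13 = 1

3^450 ≡ 1 (mod 13)


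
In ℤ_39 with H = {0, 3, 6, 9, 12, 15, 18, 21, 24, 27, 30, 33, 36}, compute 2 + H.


2 + H = {2 + h (mod 39) : h ∈ H}
2+0=2, 2+3=5, 2+6=8, 2+9=11, 2+12=14, 2+15=17, 2+18=20, 2+21=23, 2+24=26, 2+27=29, 2+30=32, 2+33=35, 2+36=38

2 + H = {2, 5, 8, 11, 14, 17, 20, 23, 26, 29, 32, 35, 38}


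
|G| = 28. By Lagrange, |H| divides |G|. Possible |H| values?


Lagrange's theorem: |H| divides |G|
|G| = 28
Divisors of 28: 1, 2, 4, 7, 14, 28

Possible subgroup orders: {1, 2, 4, 7, 14, 28}


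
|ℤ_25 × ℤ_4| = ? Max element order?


|ℤ_25 × ℤ_4| = 25 × 4 = 100
Max element order = lcm(25,4) = 100
Cyclic? Yes (gcd=1)

|ℤ_25×ℤ_4| = 100, max element order = 100


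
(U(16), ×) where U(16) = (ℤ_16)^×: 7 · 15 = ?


Operation: multiplication mod 16
7 · 15 = (a × b) mod 16 with a = 7, b = 15

7 · 15 = 9


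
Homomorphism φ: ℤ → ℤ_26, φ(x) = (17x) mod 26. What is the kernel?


Kernel = preimage of identity
ker(φ) = {x ∈ ℤ : 17x ≡ 0 (mod 26)}. gcd(17,26) = 1, so 17x ≡ 0 (mod 26) ⟺ x ≡ 0 (mod 26/1 = 26). Hence ker(φ) = 26ℤ

ker(φ) = 26ℤ


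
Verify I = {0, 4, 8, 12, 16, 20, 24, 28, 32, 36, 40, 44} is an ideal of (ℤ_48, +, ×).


Check ideal conditions for I = {0, 4, 8, 12, 16, 20, 24, 28, 32, 36, 40, 44} in ℤ_48:
(1) I is an additive subgroup? Yes
(2) For r ∈ ℤ_48 and a ∈ I: r·a ∈ I? Yes

Yes, I is an ideal of ℤ_48


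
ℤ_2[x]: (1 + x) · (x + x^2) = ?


Expand and collect like terms; reduce coefficients mod 2:
x^0: 1·0 = 0 ≡ 0 (mod 2)
x^1: 1·1 + 1·0 = 1 ≡ 1 (mod 2)
x^2: 1·1 + 1·1 = 2 ≡ 0 (mod 2)
x^3: 1·1 = 1 ≡ 1 (mod 2)
Result: x + x^3

f · g = x + x^3


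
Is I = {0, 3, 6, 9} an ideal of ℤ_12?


Check ideal conditions for I = {0, 3, 6, 9} in ℤ_12:
(1) I is an additive subgroup? Yes
(2) For r ∈ ℤ_12 and a ∈ I: r·a ∈ I? Yes

Yes, I is an ideal of ℤ_12


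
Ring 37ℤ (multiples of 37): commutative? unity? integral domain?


37ℤ is a commutative ring under +,× but has no multiplicative identity (1 ∉ 37ℤ); it has no zero divisors, but without unity it is not an integral domain
Commutative: Yes
Integral domain: No
Has unity: No

37ℤ (multiples of 37): Commutative=Yes, Unity=No


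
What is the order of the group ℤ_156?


ℤ_n has n elements.

|ℤ_156| = 156


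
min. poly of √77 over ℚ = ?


√77 satisfies x² - 77 = 0, irreducible over ℚ since 77 is squarefree

Minimal polynomial: x² - 77


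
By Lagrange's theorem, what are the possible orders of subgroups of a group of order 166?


Lagrange's theorem: |H| divides |G|
|G| = 166
Divisors of 166: 1, 2, 83, 166

Possible subgroup orders: {1, 2, 83, 166}


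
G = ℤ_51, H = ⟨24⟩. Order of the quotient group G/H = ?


|⟨24⟩| = n / gcd(24, 51) = 51 / 3 = 17
H is normal (ℤ_51 is abelian).
|G/H| = |G| / |H| = 51 / 17 = 3

|G/H| = 3


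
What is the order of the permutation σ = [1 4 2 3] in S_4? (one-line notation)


Cycle decomposition: (2 4 3)
Cycle lengths: 3
Order = lcm(3) = 3

ord(σ) = 3


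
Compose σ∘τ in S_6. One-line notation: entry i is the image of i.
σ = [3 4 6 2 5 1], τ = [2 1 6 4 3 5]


σ∘τ: apply τ first, then σ
1 →τ 2 →σ 4
2 →τ 1 →σ 3
3 →τ 6 →σ 1
4 →τ 4 →σ 2
5 →τ 3 →σ 6
6 →τ 5 →σ 5

σ∘τ = [4 3 1 2 6 5]


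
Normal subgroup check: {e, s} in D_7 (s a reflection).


H = {e, s} in D_7 (s a reflection)
r·s·r⁻¹ = sr⁻² ≠ s for n ≥ 3, so {e, s} is not closed under conjugation

No, not a normal subgroup


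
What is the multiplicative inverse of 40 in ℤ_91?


Use the extended Euclidean algorithm to write 1 = 40·s + 91·t; then s mod 91 is the inverse.
Euclidean algorithm:
  40 = 0·91 + 40
  91 = 2·40 + 11
  40 = 3·11 + 7
  11 = 1·7 + 4
  7 = 1·4 + 3
  4 = 1·3 + 1
  3 = 3·1 + 0
gcd(40,91) = 1
Back-substitution gives: 40·(-25) + 91·(11) = 1
So 40⁻¹ ≡ -25 ≡ 66 (mod 91)
Check: 40 × 66 = 2640 ≡ 1 (mod 91) ✓

40⁻¹ ≡ 66 (mod 91)


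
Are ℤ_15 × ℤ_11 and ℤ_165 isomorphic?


Comparing ℤ_15 × ℤ_11 and ℤ_165:
gcd(15,11) = 1, so ℤ_15 × ℤ_11 ≅ ℤ_165 (CRT)

Yes, ℤ_15 × ℤ_11 ≅ ℤ_165


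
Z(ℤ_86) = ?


Z(G) = {g ∈ G | gx = xg for all x ∈ G}
ℤ_86 is abelian, so Z(G) = G

Z(ℤ_86) = ℤ_86


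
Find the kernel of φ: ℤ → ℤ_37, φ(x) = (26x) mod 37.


Kernel = preimage of identity
ker(φ) = {x ∈ ℤ : 26x ≡ 0 (mod 37)}. gcd(26,37) = 1, so 26x ≡ 0 (mod 37) ⟺ x ≡ 0 (mod 37/1 = 37). Hence ker(φ) = 37ℤ

ker(φ) = 37ℤ


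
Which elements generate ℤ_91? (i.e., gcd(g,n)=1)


g generates ℤ_n iff gcd(g,n) = 1
Prime factors of 91: 7, 13
Generators are g ∈ {1,...,90} not divisible by any of these primes.
Generators: {1, 2, 3, 4, 5, 6, 8, 9, 10, 11, 12, 15, 16, 17, 18, 19, 20, 22, 23, 24, 25, 27, 29, 30, 31, 32, 33, 34, 36, 37, 38, 40, 41, 43, 44, 45, 46, 47, 48, 50, 51, 53, 54, 55, 57, 58, 59, 60, 61, 62, 64, 66, 67, 68, 69, 71, 72, 73, 74, 75, 76, 79, 80, 81, 82, 83, 85, 86, 87, 88, 89, 90}
Number of generators = φ(91) = 72

Generators of ℤ_91 = {1, 2, 3, 4, 5, 6, 8, 9, 10, 11, 12, 15, 16, 17, 18, 19, 20, 22, 23, 24, 25, 27, 29, 30, 31, 32, 33, 34, 36, 37, 38, 40, 41, 43, 44, 45, 46, 47, 48, 50, 51, 53, 54, 55, 57, 58, 59, 60, 61, 62, 64, 66, 67, 68, 69, 71, 72, 73, 74, 75, 76, 79, 80, 81, 82, 83, 85, 86, 87, 88, 89, 90}


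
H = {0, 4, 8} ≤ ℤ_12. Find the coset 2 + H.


2 + H = {2 + h (mod 12) : h ∈ H}
2+0=2, 2+4=6, 2+8=10

2 + H = {2, 6, 10}


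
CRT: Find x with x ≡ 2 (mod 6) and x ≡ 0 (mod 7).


m₁ = 6, m₂ = 7, gcd = 1, so CRT applies. M = m₁·m₂ = 42
Let M₁ = M/m₁ = 7, M₂ = M/m₂ = 6
Find y₁ ≡ M₁⁻¹ (mod m₁): 7⁻¹ ≡ 1 (mod 6)
Find y₂ ≡ M₂⁻¹ (mod m₂): 6⁻¹ ≡ 6 (mod 7)
x = a₁·M₁·y₁ + a₂·M₂·y₂ = 2·7·1 + 0·6·6 = 14
Reduce mod 42: x ≡ 14
Check: 14 mod 6 = 2 ✓, 14 mod 7 = 0 ✓

x ≡ 14 (mod 42)


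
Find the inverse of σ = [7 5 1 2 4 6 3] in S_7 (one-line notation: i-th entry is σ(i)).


To find σ⁻¹, swap domain and range:
σ(1) = 7 → σ⁻¹(7) = 1
σ(2) = 5 → σ⁻¹(5) = 2
σ(3) = 1 → σ⁻¹(1) = 3
σ(4) = 2 → σ⁻¹(2) = 4
σ(5) = 4 → σ⁻¹(4) = 5
σ(6) = 6 → σ⁻¹(6) = 6
σ(7) = 3 → σ⁻¹(3) = 7

σ⁻¹ = [3 4 7 5 2 6 1]


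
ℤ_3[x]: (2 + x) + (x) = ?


Add coefficients mod 3:
x^0: 2 + 0 = 2 (mod 3)
x^1: 1 + 1 = 2 (mod 3)
Result: 2 + 2x

f + g = 2 + 2x


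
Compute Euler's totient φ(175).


Factor n: 175 = 5^2 × 7
φ(n) = n · ∏(1 - 1/p) over distinct primes p | n
φ(175) = 175 · (1 - 1/5) · (1 - 1/7) = 120

φ(175) = 120


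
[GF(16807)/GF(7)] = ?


GF(16807) = GF(7^5), so the extension degree is 5

[GF(16807)/GF(7)] = 5


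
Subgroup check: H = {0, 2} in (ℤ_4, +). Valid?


Subgroup test for H = {0, 2} in (ℤ_4, +):
(1) 0 ∈ H? Yes
(2) Closure: for all a,b ∈ H, (a+b) mod 4 ∈ H? Yes
(3) Inverses: for all a ∈ H, -a mod 4 ∈ H? Yes

Yes, H is a subgroup of ℤ_4


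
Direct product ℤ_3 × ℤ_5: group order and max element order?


|ℤ_3 × ℤ_5| = 3 × 5 = 15
Max element order = lcm(3,5) = 15
Cyclic? Yes (gcd=1)

|ℤ_3×ℤ_5| = 15, max element order = 15


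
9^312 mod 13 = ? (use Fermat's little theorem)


Fermat's little theorem: if p is prime and gcd(a,p)=1, then a^(p-1) ≡ 1 (mod p)
p = 13 is prime, gcd(9,13) = 1
Reduce exponent: 312 mod 12 = 0
So 9^312 ≡ 9^0 (mod 13)
9^0 = 1

9^312 ≡ 1 (mod 13)


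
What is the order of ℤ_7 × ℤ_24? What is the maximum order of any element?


|ℤ_7 × ℤ_24| = 7 × 24 = 168
Max element order = lcm(7,24) = 168
Cyclic? Yes (gcd=1)

|ℤ_7×ℤ_24| = 168, max element order = 168


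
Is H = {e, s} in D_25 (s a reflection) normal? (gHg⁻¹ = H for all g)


H = {e, s} in D_25 (s a reflection)
r·s·r⁻¹ = sr⁻² ≠ s for n ≥ 3, so {e, s} is not closed under conjugation

No, not a normal subgroup


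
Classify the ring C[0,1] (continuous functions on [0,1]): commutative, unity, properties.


pointwise +,× is commutative with unity (constant 1); but bump functions with disjoint support multiply to 0 — zero divisors, so not an integral domain
Commutative: Yes
Integral domain: No
Has unity: Yes

C[0,1] (continuous functions on [0,1]): Commutative=Yes, Unity=Yes


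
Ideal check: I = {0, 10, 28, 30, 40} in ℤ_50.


Check ideal conditions for I = {0, 10, 28, 30, 40} in ℤ_50:
(1) I is an additive subgroup? No
(2) For r ∈ ℤ_50 and a ∈ I: r·a ∈ I? No  [counterexample: r=2, a=10, r·a mod 50 = 20 ∉ I]

No, I is not an ideal of ℤ_50


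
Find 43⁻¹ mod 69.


Use the extended Euclidean algorithm to write 1 = 43·s + 69·t; then s mod 69 is the inverse.
Euclidean algorithm:
  43 = 0·69 + 43
  69 = 1·43 + 26
  43 = 1·26 + 17
  26 = 1·17 + 9
  17 = 1·9 + 8
  9 = 1·8 + 1
  8 = 8·1 + 0
gcd(43,69) = 1
Back-substitution gives: 43·(-8) + 69·(5) = 1
So 43⁻¹ ≡ -8 ≡ 61 (mod 69)
Check: 43 × 61 = 2623 ≡ 1 (mod 69) ✓

43⁻¹ ≡ 61 (mod 69)


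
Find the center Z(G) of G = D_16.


Z(G) = {g ∈ G | gx = xg for all x ∈ G}
For even n, Z(D_n) = {e, r^(n/2)}: the 180° rotation r^8 commutes with every reflection and rotation

Z(D_16) = {e, r^8}


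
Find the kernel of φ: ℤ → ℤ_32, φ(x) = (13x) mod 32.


Kernel = preimage of identity
ker(φ) = {x ∈ ℤ : 13x ≡ 0 (mod 32)}. gcd(13,32) = 1, so 13x ≡ 0 (mod 32) ⟺ x ≡ 0 (mod 32/1 = 32). Hence ker(φ) = 32ℤ

ker(φ) = 32ℤ


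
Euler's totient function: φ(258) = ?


Factor n: 258 = 2 × 3 × 43
φ(n) = n · ∏(1 - 1/p) over distinct primes p | n
φ(258) = 258 · (1 - 1/2) · (1 - 1/3) · (1 - 1/43) = 84

φ(258) = 84


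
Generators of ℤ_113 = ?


g generates ℤ_n iff gcd(g,n) = 1
Prime factors of 113: 113
Generators are g ∈ {1,...,112} not divisible by any of these primes.
Generators: {1, 2, 3, 4, 5, 6, 7, 8, 9, 10, 11, 12, 13, 14, 15, 16, 17, 18, 19, 20, 21, 22, 23, 24, 25, 26, 27, 28, 29, 30, 31, 32, 33, 34, 35, 36, 37, 38, 39, 40, 41, 42, 43, 44, 45, 46, 47, 48, 49, 50, 51, 52, 53, 54, 55, 56, 57, 58, 59, 60, 61, 62, 63, 64, 65, 66, 67, 68, 69, 70, 71, 72, 73, 74, 75, 76, 77, 78, 79, 80, 81, 82, 83, 84, 85, 86, 87, 88, 89, 90, 91, 92, 93, 94, 95, 96, 97, 98, 99, 100, 101, 102, 103, 104, 105, 106, 107, 108, 109, 110, 111, 112}
Number of generators = φ(113) = 112

Generators of ℤ_113 = {1, 2, 3, 4, 5, 6, 7, 8, 9, 10, 11, 12, 13, 14, 15, 16, 17, 18, 19, 20, 21, 22, 23, 24, 25, 26, 27, 28, 29, 30, 31, 32, 33, 34, 35, 36, 37, 38, 39, 40, 41, 42, 43, 44, 45, 46, 47, 48, 49, 50, 51, 52, 53, 54, 55, 56, 57, 58, 59, 60, 61, 62, 63, 64, 65, 66, 67, 68, 69, 70, 71, 72, 73, 74, 75, 76, 77, 78, 79, 80, 81, 82, 83, 84, 85, 86, 87, 88, 89, 90, 91, 92, 93, 94, 95, 96, 97, 98, 99, 100, 101, 102, 103, 104, 105, 106, 107, 108, 109, 110, 111, 112}


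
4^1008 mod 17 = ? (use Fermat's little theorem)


Fermat's little theorem: if p is prime and gcd(a,p)=1, then a^(p-1) ≡ 1 (mod p)
p = 17 is prime, gcd(4,17) = 1
Reduce exponent: 1008 mod 16 = 0
So 4^1008 ≡ 4^0 (mod 17)
4^0 = 1

4^1008 ≡ 1 (mod 17)


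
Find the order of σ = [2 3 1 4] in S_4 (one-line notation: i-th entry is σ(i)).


Cycle decomposition: (1 2 3)
Cycle lengths: 3
Order = lcm(3) = 3

ord(σ) = 3


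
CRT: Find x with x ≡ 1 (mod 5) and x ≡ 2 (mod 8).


m₁ = 5, m₂ = 8, gcd = 1, so CRT applies. M = m₁·m₂ = 40
Let M₁ = M/m₁ = 8, M₂ = M/m₂ = 5
Find y₁ ≡ M₁⁻¹ (mod m₁): 8⁻¹ ≡ 2 (mod 5)
Find y₂ ≡ M₂⁻¹ (mod m₂): 5⁻¹ ≡ 5 (mod 8)
x = a₁·M₁·y₁ + a₂·M₂·y₂ = 1·8·2 + 2·5·5 = 66
Reduce mod 40: x ≡ 26
Check: 26 mod 5 = 1 ✓, 26 mod 8 = 2 ✓

x ≡ 26 (mod 40)


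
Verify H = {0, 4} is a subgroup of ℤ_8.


Subgroup test for H = {0, 4} in (ℤ_8, +):
(1) 0 ∈ H? Yes
(2) Closure: for all a,b ∈ H, (a+b) mod 8 ∈ H? Yes
(3) Inverses: for all a ∈ H, -a mod 8 ∈ H? Yes

Yes, H is a subgroup of ℤ_8


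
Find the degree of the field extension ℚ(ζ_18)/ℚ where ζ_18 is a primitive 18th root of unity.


[ℚ(ζ_n):ℚ] = deg Φ_n(x) = φ(n). Here φ(18) = 6

[ℚ(ζ_18)/ℚ where ζ_18 is a primitive 18th root of unity] = 6


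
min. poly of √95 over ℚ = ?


√95 satisfies x² - 95 = 0, irreducible over ℚ since 95 is squarefree

Minimal polynomial: x² - 95


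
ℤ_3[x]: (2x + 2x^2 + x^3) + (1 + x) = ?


Add coefficients mod 3:
x^0: 0 + 1 = 1 (mod 3)
x^1: 2 + 1 = 0 (mod 3)
x^2: 2 + 0 = 2 (mod 3)
x^3: 1 + 0 = 1 (mod 3)
Result: 1 + 2x^2 + x^3

f + g = 1 + 2x^2 + x^3


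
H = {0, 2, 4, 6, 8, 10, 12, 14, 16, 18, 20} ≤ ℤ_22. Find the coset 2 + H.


2 + H = {2 + h (mod 22) : h ∈ H}
2+0=2, 2+2=4, 2+4=6, 2+6=8, 2+8=10, 2+10=12, 2+12=14, 2+14=16, 2+16=18, 2+18=20, 2+20=0
2 + H = {0, 2, 4, 6, 8, 10, 12, 14, 16, 18, 20} = 0 + H

2 + H = {0, 2, 4, 6, 8, 10, 12, 14, 16, 18, 20}


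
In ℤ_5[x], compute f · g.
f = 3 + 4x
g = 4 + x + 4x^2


Expand and collect like terms; reduce coefficients mod 5:
x^0: 3·4 = 12 ≡ 2 (mod 5)
x^1: 3·1 + 4·4 = 19 ≡ 4 (mod 5)
x^2: 3·4 + 4·1 = 16 ≡ 1 (mod 5)
x^3: 4·4 = 16 ≡ 1 (mod 5)
Result: 2 + 4x + x^2 + x^3

f · g = 2 + 4x + x^2 + x^3


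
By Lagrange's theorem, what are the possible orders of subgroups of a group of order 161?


Lagrange's theorem: |H| divides |G|
|G| = 161
Divisors of 161: 1, 7, 23, 161

Possible subgroup orders: {1, 7, 23, 161}


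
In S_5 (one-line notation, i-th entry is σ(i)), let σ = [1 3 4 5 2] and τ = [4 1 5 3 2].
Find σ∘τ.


σ∘τ: apply τ first, then σ
1 →τ 4 →σ 5
2 →τ 1 →σ 1
3 →τ 5 →σ 2
4 →τ 3 →σ 4
5 →τ 2 →σ 3

σ∘τ = [5 1 2 4 3]


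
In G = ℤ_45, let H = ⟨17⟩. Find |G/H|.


|⟨17⟩| = n / gcd(17, 45) = 45 / 1 = 45
H is normal (ℤ_45 is abelian).
|G/H| = |G| / |H| = 45 / 45 = 1

|G/H| = 1


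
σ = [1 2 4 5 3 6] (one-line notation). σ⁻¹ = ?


To find σ⁻¹, swap domain and range:
σ(1) = 1 → σ⁻¹(1) = 1
σ(2) = 2 → σ⁻¹(2) = 2
σ(3) = 4 → σ⁻¹(4) = 3
σ(4) = 5 → σ⁻¹(5) = 4
σ(5) = 3 → σ⁻¹(3) = 5
σ(6) = 6 → σ⁻¹(6) = 6

σ⁻¹ = [1 2 5 3 4 6]


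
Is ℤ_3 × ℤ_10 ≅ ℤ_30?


Comparing ℤ_3 × ℤ_10 and ℤ_30:
gcd(3,10) = 1, so ℤ_3 × ℤ_10 ≅ ℤ_30 (CRT)

Yes, ℤ_3 × ℤ_10 ≅ ℤ_30


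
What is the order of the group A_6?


|A_n| = n!/2 (even permutations)
|A_6| = 6!/2 = 720/2 = 360

|A_6| = 360


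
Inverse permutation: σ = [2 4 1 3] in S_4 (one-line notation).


To find σ⁻¹, swap domain and range:
σ(1) = 2 → σ⁻¹(2) = 1
σ(2) = 4 → σ⁻¹(4) = 2
σ(3) = 1 → σ⁻¹(1) = 3
σ(4) = 3 → σ⁻¹(3) = 4

σ⁻¹ = [3 1 4 2]


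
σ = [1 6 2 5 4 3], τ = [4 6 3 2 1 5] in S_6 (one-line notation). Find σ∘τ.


σ∘τ: apply τ first, then σ
1 →τ 4 →σ 5
2 →τ 6 →σ 3
3 →τ 3 →σ 2
4 →τ 2 →σ 6
5 →τ 1 →σ 1
6 →τ 5 →σ 4

σ∘τ = [5 3 2 6 1 4]


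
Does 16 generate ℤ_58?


g generates ℤ_n iff gcd(g, n) = 1
gcd(16, 58) = 2
Since gcd = 2 ≠ 1, ⟨16⟩ has order 29 < 58, so 16 is not a generator.

No, 16 does not generate ℤ_58


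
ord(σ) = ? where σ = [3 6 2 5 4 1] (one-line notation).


Cycle decomposition: (1 3 2 6) (4 5)
Cycle lengths: 4, 2
Order = lcm(4, 2) = 4

ord(σ) = 4


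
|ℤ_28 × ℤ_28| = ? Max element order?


|ℤ_28 × ℤ_28| = 28 × 28 = 784
Max element order = lcm(28,28) = 28
Cyclic? No (gcd=28)

|ℤ_28×ℤ_28| = 784, max element order = 28


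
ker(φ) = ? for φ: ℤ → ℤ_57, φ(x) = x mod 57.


Kernel = preimage of identity
ker(φ) = {x ∈ ℤ : x ≡ 0 (mod 57)} = 57ℤ = {0, ±57, ±114, ...}

ker(φ) = 57ℤ


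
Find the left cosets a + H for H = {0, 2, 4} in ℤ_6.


H = {0, 2, 4}, |H| = 3
Number of cosets = |G|/|H| = 6/3 = 2
0 + H = {0, 2, 4}
1 + H = {1, 3, 5}

Cosets: 0+H={0,2,4}; 1+H={1,3,5}


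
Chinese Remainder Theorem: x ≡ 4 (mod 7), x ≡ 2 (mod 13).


m₁ = 7, m₂ = 13, gcd = 1, so CRT applies. M = m₁·m₂ = 91
Let M₁ = M/m₁ = 13, M₂ = M/m₂ = 7
Find y₁ ≡ M₁⁻¹ (mod m₁): 13⁻¹ ≡ 6 (mod 7)
Find y₂ ≡ M₂⁻¹ (mod m₂): 7⁻¹ ≡ 2 (mod 13)
x = a₁·M₁·y₁ + a₂·M₂·y₂ = 4·13·6 + 2·7·2 = 340
Reduce mod 91: x ≡ 67
Check: 67 mod 7 = 4 ✓, 67 mod 13 = 2 ✓

x ≡ 67 (mod 91)


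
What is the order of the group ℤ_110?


ℤ_n has n elements.

|ℤ_110| = 110


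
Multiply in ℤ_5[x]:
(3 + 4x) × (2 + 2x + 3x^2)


Expand and collect like terms; reduce coefficients mod 5:
x^0: 3·2 = 6 ≡ 1 (mod 5)
x^1: 3·2 + 4·2 = 14 ≡ 4 (mod 5)
x^2: 3·3 + 4·2 = 17 ≡ 2 (mod 5)
x^3: 4·3 = 12 ≡ 2 (mod 5)
Result: 1 + 4x + 2x^2 + 2x^3

f · g = 1 + 4x + 2x^2 + 2x^3


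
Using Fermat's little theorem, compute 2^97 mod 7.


Fermat's little theorem: if p is prime and gcd(a,p)=1, then a^(p-1) ≡ 1 (mod p)
p = 7 is prime, gcd(2,7) = 1
Reduce exponent: 97 mod 6 = 1
So 2^97 ≡ 2^1 (mod 7)
2^1 mod 7 = 2

2^97 ≡ 2 (mod 7)


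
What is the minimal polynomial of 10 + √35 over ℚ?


Let α = 10 + √35. Then α - 10 = √35, so (α - 10)² = 35, giving α² - 20α + 65 = 0. Degree 2 and α ∉ ℚ, so this is the minimal polynomial.

Minimal polynomial: x² - 20x + 65


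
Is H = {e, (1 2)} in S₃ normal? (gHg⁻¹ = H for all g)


H = {e, (1 2)} in S₃
(1 3)(1 2)(1 3)⁻¹ = (2 3) ∉ {e, (1 2)}, so it is not normal

No, not a normal subgroup


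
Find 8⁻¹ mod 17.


Use the extended Euclidean algorithm to write 1 = 8·s + 17·t; then s mod 17 is the inverse.
Euclidean algorithm:
  8 = 0·17 + 8
  17 = 2·8 + 1
  8 = 8·1 + 0
gcd(8,17) = 1
Back-substitution gives: 8·(-2) + 17·(1) = 1
So 8⁻¹ ≡ -2 ≡ 15 (mod 17)
Check: 8 × 15 = 120 ≡ 1 (mod 17) ✓

8⁻¹ ≡ 15 (mod 17)


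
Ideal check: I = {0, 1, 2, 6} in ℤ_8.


Check ideal conditions for I = {0, 1, 2, 6} in ℤ_8:
(1) I is an additive subgroup? No
(2) For r ∈ ℤ_8 and a ∈ I: r·a ∈ I? No  [counterexample: r=2, a=2, r·a mod 8 = 4 ∉ I]

No, I is not an ideal of ℤ_8


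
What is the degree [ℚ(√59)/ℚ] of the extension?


√59 has minimal polynomial x² - 59 (irreducible over ℚ since 59 is squarefree)

[ℚ(√59)/ℚ] = 2


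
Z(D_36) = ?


Z(G) = {g ∈ G | gx = xg for all x ∈ G}
For even n, Z(D_n) = {e, r^(n/2)}: the 180° rotation r^18 commutes with every reflection and rotation

Z(D_36) = {e, r^18}


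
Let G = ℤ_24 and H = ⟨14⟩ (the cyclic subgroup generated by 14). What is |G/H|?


|⟨14⟩| = n / gcd(14, 24) = 24 / 2 = 12
H is normal (ℤ_24 is abelian).
|G/H| = |G| / |H| = 24 / 12 = 2

|G/H| = 2


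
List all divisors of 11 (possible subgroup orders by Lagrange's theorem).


Lagrange's theorem: |H| divides |G|
|G| = 11
Divisors of 11: 1, 11

Possible subgroup orders: {1, 11}


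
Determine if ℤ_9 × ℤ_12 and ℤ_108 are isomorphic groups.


Comparing ℤ_9 × ℤ_12 and ℤ_108:
gcd(9,12) = 3 ≠ 1. Max element order in ℤ_9×ℤ_12 is lcm(9,12) = 36 < 108, so it has no element of order 108

No, ℤ_9 × ℤ_12 ≇ ℤ_108


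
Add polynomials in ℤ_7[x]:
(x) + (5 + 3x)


Add coefficients mod 7:
x^0: 0 + 5 = 5 (mod 7)
x^1: 1 + 3 = 4 (mod 7)
Result: 5 + 4x

f + g = 5 + 4x


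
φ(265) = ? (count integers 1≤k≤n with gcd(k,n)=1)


Factor n: 265 = 5 × 53
φ(n) = n · ∏(1 - 1/p) over distinct primes p | n
φ(265) = 265 · (1 - 1/5) · (1 - 1/53) = 208

φ(265) = 208


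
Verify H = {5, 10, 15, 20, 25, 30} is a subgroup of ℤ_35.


Subgroup test for H = {5, 10, 15, 20, 25, 30} in (ℤ_35, +):
(1) 0 ∈ H? No
(2) Closure: for all a,b ∈ H, (a+b) mod 35 ∈ H? No  [counterexample: 5 + 30 = 0 ∉ H]
(3) Inverses: for all a ∈ H, -a mod 35 ∈ H? Yes

No, H is not a subgroup of ℤ_35


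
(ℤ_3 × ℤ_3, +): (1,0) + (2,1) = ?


Operation: componentwise addition mod (3, 3)
(1,0) + (2,1) = ((a₁+b₁) mod 3, (a₂+b₂) mod 3) with a = (1,0), b = (2,1)

(1,0) + (2,1) = (0,1)


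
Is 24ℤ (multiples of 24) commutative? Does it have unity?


24ℤ is a commutative ring under +,× but has no multiplicative identity (1 ∉ 24ℤ); it has no zero divisors, but without unity it is not an integral domain
Commutative: Yes
Integral domain: No
Has unity: No

24ℤ (multiples of 24): Commutative=Yes, Unity=No


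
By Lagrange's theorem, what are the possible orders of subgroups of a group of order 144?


Lagrange's theorem: |H| divides |G|
|G| = 144
Divisors of 144: 1, 2, 3, 4, 6, 8, 9, 12, 16, 18, 24, 36, 48, 72, 144

Possible subgroup orders: {1, 2, 3, 4, 6, 8, 9, 12, 16, 18, 24, 36, 48, 72, 144}


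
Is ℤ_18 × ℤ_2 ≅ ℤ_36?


Comparing ℤ_18 × ℤ_2 and ℤ_36:
gcd(18,2) = 2 ≠ 1. Max element order in ℤ_18×ℤ_2 is lcm(18,2) = 18 < 36, so it has no element of order 36

No, ℤ_18 × ℤ_2 ≇ ℤ_36


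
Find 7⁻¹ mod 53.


Use the extended Euclidean algorithm to write 1 = 7·s + 53·t; then s mod 53 is the inverse.
Euclidean algorithm:
  7 = 0·53 + 7
  53 = 7·7 + 4
  7 = 1·4 + 3
  4 = 1·3 + 1
  3 = 3·1 + 0
gcd(7,53) = 1
Back-substitution gives: 7·(-15) + 53·(2) = 1
So 7⁻¹ ≡ -15 ≡ 38 (mod 53)
Check: 7 × 38 = 266 ≡ 1 (mod 53) ✓

7⁻¹ ≡ 38 (mod 53)


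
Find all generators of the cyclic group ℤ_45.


g generates ℤ_n iff gcd(g,n) = 1
Prime factors of 45: 3, 5
Generators are g ∈ {1,...,44} not divisible by any of these primes.
Generators: {1, 2, 4, 7, 8, 11, 13, 14, 16, 17, 19, 22, 23, 26, 28, 29, 31, 32, 34, 37, 38, 41, 43, 44}
Number of generators = φ(45) = 24

Generators of ℤ_45 = {1, 2, 4, 7, 8, 11, 13, 14, 16, 17, 19, 22, 23, 26, 28, 29, 31, 32, 34, 37, 38, 41, 43, 44}


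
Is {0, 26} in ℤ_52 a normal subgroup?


H = {0, 26} in ℤ_52
ℤ_52 is abelian; every subgroup of an abelian group is normal

Yes, normal subgroup


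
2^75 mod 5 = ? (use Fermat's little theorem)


Fermat's little theorem: if p is prime and gcd(a,p)=1, then a^(p-1) ≡ 1 (mod p)
p = 5 is prime, gcd(2,5) = 1
Reduce exponent: 75 mod 4 = 3
So 2^75 ≡ 2^3 (mod 5)
2^3 mod 5 = 3

2^75 ≡ 3 (mod 5)


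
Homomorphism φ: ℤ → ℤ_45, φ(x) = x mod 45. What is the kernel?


Kernel = preimage of identity
ker(φ) = {x ∈ ℤ : x ≡ 0 (mod 45)} = 45ℤ = {0, ±45, ±90, ...}

ker(φ) = 45ℤ


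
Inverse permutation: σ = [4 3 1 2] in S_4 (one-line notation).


To find σ⁻¹, swap domain and range:
σ(1) = 4 → σ⁻¹(4) = 1
σ(2) = 3 → σ⁻¹(3) = 2
σ(3) = 1 → σ⁻¹(1) = 3
σ(4) = 2 → σ⁻¹(2) = 4

σ⁻¹ = [3 4 2 1]
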